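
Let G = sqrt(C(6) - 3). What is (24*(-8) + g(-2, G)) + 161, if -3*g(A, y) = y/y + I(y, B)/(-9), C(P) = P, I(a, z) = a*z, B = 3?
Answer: -94/3 + sqrt(3)/9 ≈ -31.141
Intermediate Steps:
G = sqrt(3) (G = sqrt(6 - 3) = sqrt(3) ≈ 1.7320)
g(A, y) = -1/3 + y/9 (g(A, y) = -(y/y + (y*3)/(-9))/3 = -(1 + (3*y)*(-1/9))/3 = -(1 - y/3)/3 = -1/3 + y/9)
(24*(-8) + g(-2, G)) + 161 = (24*(-8) + (-1/3 + sqrt(3)/9)) + 161 = (-192 + (-1/3 + sqrt(3)/9)) + 161 = (-577/3 + sqrt(3)/9) + 161 = -94/3 + sqrt(3)/9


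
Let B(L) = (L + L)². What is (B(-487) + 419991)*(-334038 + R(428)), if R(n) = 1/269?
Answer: -122983244427407/269 ≈ -4.5719e+11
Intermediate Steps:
B(L) = 4*L² (B(L) = (2*L)² = 4*L²)
R(n) = 1/269
(B(-487) + 419991)*(-334038 + R(428)) = (4*(-487)² + 419991)*(-334038 + 1/269) = (4*237169 + 419991)*(-89856221/269) = (948676 + 419991)*(-89856221/269) = 1368667*(-89856221/269) = -122983244427407/269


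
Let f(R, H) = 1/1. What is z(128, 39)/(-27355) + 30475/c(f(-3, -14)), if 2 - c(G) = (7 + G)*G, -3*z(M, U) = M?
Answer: -277881123/54710 ≈ -5079.2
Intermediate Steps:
f(R, H) = 1
z(M, U) = -M/3
c(G) = 2 - G*(7 + G) (c(G) = 2 - (7 + G)*G = 2 - G*(7 + G))
z(128, 39)/(-27355) + 30475/c(f(-3, -14)) = -1/3*128/(-27355) + 30475/(2 - 1*1**2 - 7*1) = -128/3*(-1/27355) + 30475/(2 - 1*1 - 7) = 128/82065 + 30475/(2 - 1 - 7) = 128/82065 + 30475/(-6) = 128/82065 + 30475*(-1/6) = 128/82065 - 30475/6 = -277881123/54710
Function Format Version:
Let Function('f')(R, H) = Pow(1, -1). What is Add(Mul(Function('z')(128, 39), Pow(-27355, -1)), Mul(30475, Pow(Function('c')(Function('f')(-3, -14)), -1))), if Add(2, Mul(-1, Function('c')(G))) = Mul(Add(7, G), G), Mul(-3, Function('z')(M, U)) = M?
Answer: Rational(-277881123, 54710) ≈ -5079.2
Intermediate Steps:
Function('f')(R, H) = 1
Function('z')(M, U) = Mul(Rational(-1, 3), M)
Function('c')(G) = Add(2, Mul(-1, G, Add(7, G))) (Function('c')(G) = Add(2, Mul(-1, Mul(Add(7, G), G))) = Add(2, Mul(-1, Mul(G, Add(7, G)))) = Add(2, Mul(-1, G, Add(7, G))))
Add(Mul(Function('z')(128, 39), Pow(-27355, -1)), Mul(30475, Pow(Function('c')(Function('f')(-3, -14)), -1))) = Add(Mul(Mul(Rational(-1, 3), 128), Pow(-27355, -1)), Mul(30475, Pow(Add(2, Mul(-1, Pow(1, 2)), Mul(-7, 1)), -1))) = Add(Mul(Rational(-128, 3), Rational(-1, 27355)), Mul(30475, Pow(Add(2, Mul(-1, 1), -7), -1))) = Add(Rational(128, 82065), Mul(30475, Pow(Add(2, -1, -7), -1))) = Add(Rational(128, 82065), Mul(30475, Pow(-6, -1))) = Add(Rational(128, 82065), Mul(30475, Rational(-1, 6))) = Add(Rational(128, 82065), Rational(-30475, 6)) = Rational(-277881123, 54710)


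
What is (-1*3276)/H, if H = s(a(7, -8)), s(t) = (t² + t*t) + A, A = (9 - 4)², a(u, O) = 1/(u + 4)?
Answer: -132132/1009 ≈ -130.95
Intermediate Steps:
a(u, O) = 1/(4 + u)
A = 25 (A = 5² = 25)
s(t) = 25 + 2*t² (s(t) = (t² + t*t) + 25 = (t² + t²) + 25 = 2*t² + 25 = 25 + 2*t²)
H = 3027/121 (H = 25 + 2*(1/(4 + 7))² = 25 + 2*(1/11)² = 25 + 2*(1/121) = 25 + 2/121 = 3027/121 ≈ 25.017)
(-1*3276)/H = (-1*3276)/(3027/121) = -3276*121/3027 = -132132/1009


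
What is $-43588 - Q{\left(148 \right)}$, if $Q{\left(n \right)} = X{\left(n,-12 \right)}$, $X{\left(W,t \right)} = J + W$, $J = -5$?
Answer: $-43731$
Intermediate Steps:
$X{\left(W,t \right)} = -5 + W$
$Q{\left(n \right)} = -5 + n$
$-43588 - Q{\left(148 \right)} = -43588 - \left(-5 + 148\right) = -43588 - 143 = -43731$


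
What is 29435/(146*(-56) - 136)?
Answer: -29435/8312 ≈ -3.5413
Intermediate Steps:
29435/(146*(-56) - 136) = 29435/(-8176 - 136) = 29435/(-8312) = 29435*(-1/8312) = -29435/8312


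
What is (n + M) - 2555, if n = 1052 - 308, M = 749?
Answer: -1062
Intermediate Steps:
n = 744
(n + M) - 2555 = (744 + 749) - 2555 = 1493 - 2555 = -1062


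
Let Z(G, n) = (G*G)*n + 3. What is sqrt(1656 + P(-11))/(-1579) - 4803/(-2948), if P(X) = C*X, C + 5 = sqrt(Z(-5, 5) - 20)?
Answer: 4803/2948 - sqrt(1711 - 66*sqrt(3))/1579 ≈ 1.6039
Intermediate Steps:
Z(G, n) = 3 + n*G**2 (Z(G, n) = G**2*n + 3 = n*G**2 + 3 = 3 + n*G**2)
C = -5 + 6*sqrt(3) (C = -5 + sqrt((3 + 5*(-5)**2) - 20) = -5 + sqrt((3 + 5*25) - 20) = -5 + sqrt((3 + 125) - 20) = -5 + sqrt(128 - 20) = -5 + sqrt(108) = -5 + 6*sqrt(3) ≈ 5.3923)
P(X) = X*(-5 + 6*sqrt(3)) (P(X) = (-5 + 6*sqrt(3))*X = X*(-5 + 6*sqrt(3)))
sqrt(1656 + P(-11))/(-1579) - 4803/(-2948) = sqrt(1656 - 11*(-5 + 6*sqrt(3)))/(-1579) - 4803/(-2948) = sqrt(1656 + (55 - 66*sqrt(3)))*(-1/1579) - 4803*(-1/2948) = sqrt(1711 - 66*sqrt(3))*(-1/1579) + 4803/2948 = -sqrt(1711 - 66*sqrt(3))/1579 + 4803/2948 = 4803/2948 - sqrt(1711 - 66*sqrt(3))/1579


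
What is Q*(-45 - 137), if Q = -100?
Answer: 18200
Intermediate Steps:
Q*(-45 - 137) = -100*(-45 - 137) = -100*(-182) = 18200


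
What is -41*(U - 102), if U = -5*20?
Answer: 8282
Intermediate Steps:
U = -100
-41*(U - 102) = -41*(-100 - 102) = -41*(-202) = 8282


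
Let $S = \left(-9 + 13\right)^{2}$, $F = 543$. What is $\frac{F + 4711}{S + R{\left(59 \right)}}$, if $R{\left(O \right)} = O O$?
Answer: $\frac{5254}{3497} \approx 1.5024$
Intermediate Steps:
$R{\left(O \right)} = O^{2}$
$S = 16$ ($S = 4^{2} = 16$)
$\frac{F + 4711}{S + R{\left(59 \right)}} = \frac{543 + 4711}{16 + 59^{2}} = \frac{5254}{16 + 3481} = \frac{5254}{3497}$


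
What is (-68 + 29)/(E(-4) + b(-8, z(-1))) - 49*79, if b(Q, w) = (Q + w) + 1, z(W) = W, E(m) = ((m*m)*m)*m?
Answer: -960047/248 ≈ -3871.2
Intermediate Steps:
E(m) = m**4 (E(m) = (m**2*m)*m = m**3*m = m**4)
b(Q, w) = 1 + Q + w
(-68 + 29)/(E(-4) + b(-8, z(-1))) - 49*79 = (-68 + 29)/((-4)**4 + (1 - 8 - 1)) - 49*79 = -39/(256 - 8) - 3871 = -39/248 - 3871 = -960047/248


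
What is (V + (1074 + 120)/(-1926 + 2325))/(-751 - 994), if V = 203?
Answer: -27397/232085 ≈ -0.11805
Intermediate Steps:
(V + (1074 + 120)/(-1926 + 2325))/(-751 - 994) = (203 + (1074 + 120)/(-1926 + 2325))/(-751 - 994) = (203 + 1194/399)/(-1745) = (203 + 1194*(1/399))*(-1/1745) = (203 + 398/133)*(-1/1745) = (27397/133)*(-1/1745) = -27397/232085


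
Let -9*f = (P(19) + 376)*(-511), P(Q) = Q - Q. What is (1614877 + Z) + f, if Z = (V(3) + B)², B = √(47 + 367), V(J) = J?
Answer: 14729836/9 + 18*√46 ≈ 1.6368e+6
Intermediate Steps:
B = 3*√46 (B = √414 = 3*√46 ≈ 20.347)
P(Q) = 0
Z = (3 + 3*√46)² ≈ 545.08
f = 192136/9 (f = -(0 + 376)*(-511)/9 = -376*(-511)/9 = -⅑*(-192136) = 192136/9 ≈ 21348.)
(1614877 + Z) + f = (1614877 + (423 + 18*√46)) + 192136/9 = (1615300 + 18*√46) + 192136/9 = 14729836/9 + 18*√46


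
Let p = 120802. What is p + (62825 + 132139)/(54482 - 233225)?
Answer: 7197438974/59581 ≈ 1.2080e+5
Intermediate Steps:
p + (62825 + 132139)/(54482 - 233225) = 120802 + (62825 + 132139)/(54482 - 233225) = 120802 + 194964/(-178743) = 120802 + 194964*(-1/178743) = 120802 - 64988/59581 = 7197438974/59581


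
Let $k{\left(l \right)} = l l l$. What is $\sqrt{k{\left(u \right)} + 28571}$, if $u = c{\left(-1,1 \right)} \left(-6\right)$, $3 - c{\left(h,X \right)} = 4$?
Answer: $\sqrt{28787} \approx 169.67$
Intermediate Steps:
$c{\left(h,X \right)} = -1$ ($c{\left(h,X \right)} = 3 - 4 = -1$)
$u = 6$ ($u = \left(-1\right) \left(-6\right) = 6$)
$k{\left(l \right)} = l^{3}$ ($k{\left(l \right)} = l^{2} l = l^{3}$)
$\sqrt{k{\left(u \right)} + 28571} = \sqrt{6^{3} + 28571} = \sqrt{216 + 28571} = \sqrt{28787}$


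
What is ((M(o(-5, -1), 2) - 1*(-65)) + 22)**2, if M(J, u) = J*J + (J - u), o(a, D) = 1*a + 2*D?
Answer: 16129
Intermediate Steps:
o(a, D) = a + 2*D
M(J, u) = J + J**2 - u (M(J, u) = J**2 + (J - u) = J + J**2 - u)
((M(o(-5, -1), 2) - 1*(-65)) + 22)**2 = ((((-5 + 2*(-1)) + (-5 + 2*(-1))**2 - 1*2) - 1*(-65)) + 22)**2 = ((((-5 - 2) + (-5 - 2)**2 - 2) + 65) + 22)**2 = (((-7 + (-7)**2 - 2) + 65) + 22)**2 = (((-7 + 49 - 2) + 65) + 22)**2 = ((40 + 65) + 22)**2 = (105 + 22)**2 = 127**2 = 16129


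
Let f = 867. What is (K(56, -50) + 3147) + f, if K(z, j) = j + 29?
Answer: 3993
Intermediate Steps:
K(z, j) = 29 + j
(K(56, -50) + 3147) + f = ((29 - 50) + 3147) + 867 = (-21 + 3147) + 867 = 3126 + 867 = 3993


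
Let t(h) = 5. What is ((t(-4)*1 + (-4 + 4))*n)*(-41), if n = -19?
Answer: 3895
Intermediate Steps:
((t(-4)*1 + (-4 + 4))*n)*(-41) = ((5*1 + (-4 + 4))*(-19))*(-41) = ((5 + 0)*(-19))*(-41) = (5*(-19))*(-41) = -95*(-41) = 3895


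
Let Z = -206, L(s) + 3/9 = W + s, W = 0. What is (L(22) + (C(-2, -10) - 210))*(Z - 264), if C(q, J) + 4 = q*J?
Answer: 242990/3 ≈ 80997.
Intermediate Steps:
C(q, J) = -4 + J*q (C(q, J) = -4 + q*J = -4 + J*q)
L(s) = -⅓ + s (L(s) = -⅓ + (0 + s) = -⅓ + s)
(L(22) + (C(-2, -10) - 210))*(Z - 264) = ((-⅓ + 22) + ((-4 - 10*(-2)) - 210))*(-206 - 264) = (65/3 + ((-4 + 20) - 210))*(-470) = (65/3 + (16 - 210))*(-470) = (65/3 - 194)*(-470) = -517/3*(-470) = 242990/3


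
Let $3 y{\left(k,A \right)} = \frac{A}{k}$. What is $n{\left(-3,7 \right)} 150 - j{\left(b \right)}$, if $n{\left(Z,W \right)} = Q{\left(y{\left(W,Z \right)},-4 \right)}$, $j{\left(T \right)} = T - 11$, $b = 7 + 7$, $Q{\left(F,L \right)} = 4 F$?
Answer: $- \frac{621}{7} \approx -88.714$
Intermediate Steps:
$y{\left(k,A \right)} = \frac{A}{3 k}$ ($y{\left(k,A \right)} = \frac{A \frac{1}{k}}{3} = \frac{A}{3 k}$)
$b = 14$
$j{\left(T \right)} = -11 + T$
$n{\left(Z,W \right)} = \frac{4 Z}{3 W}$ ($n{\left(Z,W \right)} = 4 \frac{Z}{3 W} = \frac{4 Z}{3 W}$)
$n{\left(-3,7 \right)} 150 - j{\left(b \right)} = \frac{4}{3} \left(-3\right) \frac{1}{7} \cdot 150 - \left(-11 + 14\right) = \frac{4}{3} \left(-3\right) \frac{1}{7} \cdot 150 - 3 = \left(- \frac{4}{7}\right) 150 - 3 = - \frac{600}{7} - 3 = - \frac{621}{7}$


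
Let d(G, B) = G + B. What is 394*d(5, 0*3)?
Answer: 1970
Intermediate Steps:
d(G, B) = B + G
394*d(5, 0*3) = 394*(0*3 + 5) = 394*(0 + 5) = 394*5 = 1970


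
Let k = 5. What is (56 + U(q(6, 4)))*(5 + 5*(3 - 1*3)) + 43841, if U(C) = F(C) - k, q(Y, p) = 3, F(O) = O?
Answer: 44111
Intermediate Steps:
U(C) = -5 + C (U(C) = C - 1*5 = C - 5 = -5 + C)
(56 + U(q(6, 4)))*(5 + 5*(3 - 1*3)) + 43841 = (56 + (-5 + 3))*(5 + 5*(3 - 1*3)) + 43841 = (56 - 2)*(5 + 5*(3 - 3)) + 43841 = 54*(5 + 5*0) + 43841 = 54*(5 + 0) + 43841 = 54*5 + 43841 = 270 + 43841 = 44111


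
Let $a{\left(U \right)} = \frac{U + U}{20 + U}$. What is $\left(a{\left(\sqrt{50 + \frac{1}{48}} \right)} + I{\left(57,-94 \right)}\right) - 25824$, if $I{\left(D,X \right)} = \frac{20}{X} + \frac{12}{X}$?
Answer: $- \frac{20389911150}{789553} + \frac{7840 \sqrt{3}}{16799} \approx -25824.0$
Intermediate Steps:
$a{\left(U \right)} = \frac{2 U}{20 + U}$
$I{\left(D,X \right)} = \frac{32}{X}$
$\left(a{\left(\sqrt{50 + \frac{1}{48}} \right)} + I{\left(57,-94 \right)}\right) - 25824 = \left(\frac{2 \sqrt{50 + \frac{1}{48}}}{20 + \sqrt{50 + \frac{1}{48}}} + \frac{32}{-94}\right) - 25824 = \left(\frac{2 \sqrt{50 + \frac{1}{48}}}{20 + \sqrt{50 + \frac{1}{48}}} + 32 \left(- \frac{1}{94}\right)\right) - 25824 = \left(\frac{2 \sqrt{\frac{2401}{48}}}{20 + \sqrt{\frac{2401}{48}}} - \frac{16}{47}\right) - 25824 = \left(\frac{2 \frac{49 \sqrt{3}}{12}}{20 + \frac{49 \sqrt{3}}{12}} - \frac{16}{47}\right) - 25824 = \left(\frac{49 \sqrt{3}}{6 \left(20 + \frac{49 \sqrt{3}}{12}\right)} - \frac{16}{47}\right) - 25824 = \left(- \frac{16}{47} + \frac{49 \sqrt{3}}{6 \left(20 + \frac{49 \sqrt{3}}{12}\right)}\right) - 25824 = - \frac{1213744}{47} + \frac{49 \sqrt{3}}{6 \left(20 + \frac{49 \sqrt{3}}{12}\right)}$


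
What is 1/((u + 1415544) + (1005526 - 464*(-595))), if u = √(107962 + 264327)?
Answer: 2697150/7274617750211 - √372289/7274617750211 ≈ 3.7068e-7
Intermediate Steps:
u = √372289 ≈ 610.16
1/((u + 1415544) + (1005526 - 464*(-595))) = 1/((√372289 + 1415544) + (1005526 - 464*(-595))) = 1/((1415544 + √372289) + (1005526 - 1*(-276080))) = 1/((1415544 + √372289) + (1005526 + 276080)) = 1/((1415544 + √372289) + 1281606) = 1/(2697150 + √372289)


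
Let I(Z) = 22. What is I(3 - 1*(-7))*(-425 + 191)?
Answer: -5148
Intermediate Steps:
I(3 - 1*(-7))*(-425 + 191) = 22*(-425 + 191) = 22*(-234) = -5148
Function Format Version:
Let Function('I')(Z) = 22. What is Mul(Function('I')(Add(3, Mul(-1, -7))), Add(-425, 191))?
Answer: -5148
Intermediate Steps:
Mul(Function('I')(Add(3, Mul(-1, -7))), Add(-425, 191)) = Mul(22, Add(-425, 191)) = Mul(22, -234) = -5148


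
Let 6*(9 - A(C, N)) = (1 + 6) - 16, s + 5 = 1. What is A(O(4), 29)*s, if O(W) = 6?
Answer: -42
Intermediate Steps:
s = -4 (s = -5 + 1 = -4)
A(C, N) = 21/2 (A(C, N) = 9 - ((1 + 6) - 16)/6 = 9 - (7 - 16)/6 = 9 - ⅙*(-9) = 9 + 3/2 = 21/2)
A(O(4), 29)*s = (21/2)*(-4) = -42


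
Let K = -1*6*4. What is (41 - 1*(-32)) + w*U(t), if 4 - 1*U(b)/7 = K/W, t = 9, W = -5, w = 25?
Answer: -67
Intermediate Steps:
K = -24 (K = -6*4 = -24)
U(b) = -28/5 (U(b) = 28 - (-168)/(-5) = 28 - (-168)*(-1)/5 = 28 - 7*24/5 = 28 - 168/5 = -28/5)
(41 - 1*(-32)) + w*U(t) = (41 - 1*(-32)) + 25*(-28/5) = (41 + 32) - 140 = 73 - 140 = -67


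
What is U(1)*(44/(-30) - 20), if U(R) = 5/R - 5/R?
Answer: 0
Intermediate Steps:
U(R) = 0
U(1)*(44/(-30) - 20) = 0*(44/(-30) - 20) = 0*(44*(-1/30) - 20) = 0*(-22/15 - 20) = 0*(-322/15) = 0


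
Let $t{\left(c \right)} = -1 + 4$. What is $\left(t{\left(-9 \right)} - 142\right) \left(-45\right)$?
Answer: $6255$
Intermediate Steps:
$t{\left(c \right)} = 3$
$\left(t{\left(-9 \right)} - 142\right) \left(-45\right) = \left(3 - 142\right) \left(-45\right) = \left(-139\right) \left(-45\right) = 6255$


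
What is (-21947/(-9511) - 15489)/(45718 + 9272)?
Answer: -73646966/261504945 ≈ -0.28163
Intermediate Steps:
(-21947/(-9511) - 15489)/(45718 + 9272) = (-21947*(-1/9511) - 15489)/54990 = (21947/9511 - 15489)*(1/54990) = -147293932/9511*1/54990 = -73646966/261504945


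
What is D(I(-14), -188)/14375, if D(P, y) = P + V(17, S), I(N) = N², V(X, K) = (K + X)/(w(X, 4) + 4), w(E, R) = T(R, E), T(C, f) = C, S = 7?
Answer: 199/14375 ≈ 0.013843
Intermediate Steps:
w(E, R) = R
V(X, K) = K/8 + X/8 (V(X, K) = (K + X)/(4 + 4) = (K + X)/8 = (K + X)*(⅛) = K/8 + X/8)
D(P, y) = 3 + P (D(P, y) = P + ((⅛)*7 + (⅛)*17) = P + (7/8 + 17/8) = P + 3 = 3 + P)
D(I(-14), -188)/14375 = (3 + (-14)²)/14375 = (3 + 196)*(1/14375) = 199*(1/14375) = 199/14375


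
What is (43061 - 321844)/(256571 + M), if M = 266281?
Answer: -16399/30756 ≈ -0.53320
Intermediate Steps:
(43061 - 321844)/(256571 + M) = (43061 - 321844)/(256571 + 266281) = -278783/522852 = -278783*1/522852 = -16399/30756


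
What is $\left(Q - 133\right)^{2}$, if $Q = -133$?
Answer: $70756$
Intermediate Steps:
$\left(Q - 133\right)^{2} = \left(-133 - 133\right)^{2} = \left(-266\right)^{2} = 70756$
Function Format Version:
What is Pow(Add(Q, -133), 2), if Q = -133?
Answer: 70756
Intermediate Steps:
Pow(Add(Q, -133), 2) = Pow(Add(-133, -133), 2) = Pow(-266, 2) = 70756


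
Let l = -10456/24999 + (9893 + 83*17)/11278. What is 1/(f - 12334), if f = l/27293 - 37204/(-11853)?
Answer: -2171625816767589/26778016514409763822 ≈ -8.1097e-5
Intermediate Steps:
l = 82332964/140969361 (l = -10456*1/24999 + (9893 + 1411)*(1/11278) = -10456/24999 + 11304*(1/11278) = -10456/24999 + 5652/5639 = 82332964/140969361 ≈ 0.58405)
f = 6816309601678904/2171625816767589 (f = (82332964/140969361)/27293 - 37204/(-11853) = (82332964/140969361)*(1/27293) - 37204*(-1/11853) = 11761852/549639538539 + 37204/11853 = 6816309601678904/2171625816767589 ≈ 3.1388)
1/(f - 12334) = 1/(6816309601678904/2171625816767589 - 12334) = 1/(-26778016514409763822/2171625816767589) = -2171625816767589/26778016514409763822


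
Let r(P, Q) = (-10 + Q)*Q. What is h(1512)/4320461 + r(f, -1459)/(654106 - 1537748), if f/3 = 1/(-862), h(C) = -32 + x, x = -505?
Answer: -9260393283685/3817740798962 ≈ -2.4256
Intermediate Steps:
h(C) = -537 (h(C) = -32 - 505 = -537)
f = -3/862 (f = 3/(-862) = 3*(-1/862) = -3/862 ≈ -0.0034803)
r(P, Q) = Q*(-10 + Q)
h(1512)/4320461 + r(f, -1459)/(654106 - 1537748) = -537/4320461 + (-1459*(-10 - 1459))/(654106 - 1537748) = -537*1/4320461 - 1459*(-1469)/(-883642) = -537/4320461 + 2143271*(-1/883642) = -537/4320461 - 2143271/883642 = -9260393283685/3817740798962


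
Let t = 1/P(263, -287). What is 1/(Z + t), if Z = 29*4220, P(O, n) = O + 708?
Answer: 971/118830981 ≈ 8.1713e-6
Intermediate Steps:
P(O, n) = 708 + O
t = 1/971 (t = 1/(708 + 263) = 1/971 ≈ 0.0010299)
Z = 122380
1/(Z + t) = 1/(122380 + 1/971) = 1/(118830981/971) = 971/118830981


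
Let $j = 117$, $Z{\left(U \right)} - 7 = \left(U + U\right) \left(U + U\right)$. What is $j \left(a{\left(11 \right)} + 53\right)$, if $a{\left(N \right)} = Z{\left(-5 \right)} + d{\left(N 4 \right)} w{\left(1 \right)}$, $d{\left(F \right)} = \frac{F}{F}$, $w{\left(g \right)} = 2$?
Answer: $18954$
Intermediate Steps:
$Z{\left(U \right)} = 7 + 4 U^{2}$ ($Z{\left(U \right)} = 7 + \left(U + U\right) \left(U + U\right) = 7 + 2 U 2 U = 7 + 4 U^{2}$)
$d{\left(F \right)} = 1$
$a{\left(N \right)} = 109$ ($a{\left(N \right)} = \left(7 + 4 \left(-5\right)^{2}\right) + 1 \cdot 2 = \left(7 + 4 \cdot 25\right) + 2 = \left(7 + 100\right) + 2 = 107 + 2 = 109$)
$j \left(a{\left(11 \right)} + 53\right) = 117 \left(109 + 53\right) = 117 \cdot 162 = 18954$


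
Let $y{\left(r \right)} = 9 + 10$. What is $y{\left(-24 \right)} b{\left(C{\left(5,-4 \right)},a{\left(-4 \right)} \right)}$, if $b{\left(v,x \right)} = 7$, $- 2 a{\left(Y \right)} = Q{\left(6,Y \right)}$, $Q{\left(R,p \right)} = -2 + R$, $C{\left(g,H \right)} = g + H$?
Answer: $133$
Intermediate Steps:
$C{\left(g,H \right)} = H + g$
$a{\left(Y \right)} = -2$ ($a{\left(Y \right)} = - \frac{-2 + 6}{2} = \left(- \frac{1}{2}\right) 4 = -2$)
$y{\left(r \right)} = 19$
$y{\left(-24 \right)} b{\left(C{\left(5,-4 \right)},a{\left(-4 \right)} \right)} = 19 \cdot 7 = 133$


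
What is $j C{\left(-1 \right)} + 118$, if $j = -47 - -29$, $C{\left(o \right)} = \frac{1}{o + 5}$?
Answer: $\frac{227}{2} \approx 113.5$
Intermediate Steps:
$C{\left(o \right)} = \frac{1}{5 + o}$
$j = -18$ ($j = -47 + 29 = -18$)
$j C{\left(-1 \right)} + 118 = - \frac{18}{5 - 1} + 118 = - \frac{18}{4} + 118 = \left(-18\right) \frac{1}{4} + 118 = - \frac{9}{2} + 118 = \frac{227}{2}$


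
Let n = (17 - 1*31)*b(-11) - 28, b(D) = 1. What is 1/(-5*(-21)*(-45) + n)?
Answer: -1/4767 ≈ -0.00020978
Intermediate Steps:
n = -42 (n = (17 - 1*31)*1 - 28 = (17 - 31)*1 - 28 = -14*1 - 28 = -14 - 28 = -42)
1/(-5*(-21)*(-45) + n) = 1/(-5*(-21)*(-45) - 42) = 1/(105*(-45) - 42) = 1/(-4725 - 42) = 1/(-4767) = -1/4767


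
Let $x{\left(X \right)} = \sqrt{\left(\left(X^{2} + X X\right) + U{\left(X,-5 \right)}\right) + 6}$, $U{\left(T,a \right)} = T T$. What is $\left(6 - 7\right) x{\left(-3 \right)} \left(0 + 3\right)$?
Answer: $- 3 \sqrt{33} \approx -17.234$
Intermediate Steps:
$U{\left(T,a \right)} = T^{2}$
$x{\left(X \right)} = \sqrt{6 + 3 X^{2}}$ ($x{\left(X \right)} = \sqrt{\left(\left(X^{2} + X X\right) + X^{2}\right) + 6} = \sqrt{\left(\left(X^{2} + X^{2}\right) + X^{2}\right) + 6} = \sqrt{\left(2 X^{2} + X^{2}\right) + 6} = \sqrt{3 X^{2} + 6} = \sqrt{6 + 3 X^{2}}$)
$\left(6 - 7\right) x{\left(-3 \right)} \left(0 + 3\right) = \left(6 - 7\right) \sqrt{6 + 3 \left(-3\right)^{2}} \left(0 + 3\right) = \left(6 - 7\right) \sqrt{6 + 3 \cdot 9} \cdot 3 = - \sqrt{6 + 27} \cdot 3 = - \sqrt{33} \cdot 3 = - 3 \sqrt{33}$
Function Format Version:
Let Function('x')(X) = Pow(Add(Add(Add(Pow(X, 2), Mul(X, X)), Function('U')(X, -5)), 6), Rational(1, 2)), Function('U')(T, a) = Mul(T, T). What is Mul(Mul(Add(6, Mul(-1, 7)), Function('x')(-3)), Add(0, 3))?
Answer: Mul(-3, Pow(33, Rational(1, 2))) ≈ -17.234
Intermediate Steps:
Function('U')(T, a) = Pow(T, 2)
Function('x')(X) = Pow(Add(6, Mul(3, Pow(X, 2))), Rational(1, 2)) (Function('x')(X) = Pow(Add(Add(Add(Pow(X, 2), Mul(X, X)), Pow(X, 2)), 6), Rational(1, 2)) = Pow(Add(Add(Add(Pow(X, 2), Pow(X, 2)), Pow(X, 2)), 6), Rational(1, 2)) = Pow(Add(Add(Mul(2, Pow(X, 2)), Pow(X, 2)), 6), Rational(1, 2)) = Pow(Add(Mul(3, Pow(X, 2)), 6), Rational(1, 2)) = Pow(Add(6, Mul(3, Pow(X, 2))), Rational(1, 2)))
Mul(Mul(Add(6, Mul(-1, 7)), Function('x')(-3)), Add(0, 3)) = Mul(Mul(Add(6, Mul(-1, 7)), Pow(Add(6, Mul(3, Pow(-3, 2))), Rational(1, 2))), Add(0, 3)) = Mul(Mul(Add(6, -7), Pow(Add(6, Mul(3, 9)), Rational(1, 2))), 3) = Mul(Mul(-1, Pow(Add(6, 27), Rational(1, 2))), 3) = Mul(Mul(-1, Pow(33, Rational(1, 2))), 3) = Mul(-3, Pow(33, Rational(1, 2)))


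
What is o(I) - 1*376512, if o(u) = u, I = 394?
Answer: -376118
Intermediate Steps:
o(I) - 1*376512 = 394 - 1*376512 = 394 - 376512 = -376118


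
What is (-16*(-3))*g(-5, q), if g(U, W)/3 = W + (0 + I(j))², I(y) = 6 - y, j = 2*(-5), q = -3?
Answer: 36432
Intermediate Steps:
j = -10
g(U, W) = 768 + 3*W (g(U, W) = 3*(W + (0 + (6 - 1*(-10)))²) = 3*(W + (0 + (6 + 10))²) = 3*(W + (0 + 16)²) = 3*(W + 16²) = 3*(W + 256) = 3*(256 + W) = 768 + 3*W)
(-16*(-3))*g(-5, q) = (-16*(-3))*(768 + 3*(-3)) = 48*(768 - 9) = 48*759 = 36432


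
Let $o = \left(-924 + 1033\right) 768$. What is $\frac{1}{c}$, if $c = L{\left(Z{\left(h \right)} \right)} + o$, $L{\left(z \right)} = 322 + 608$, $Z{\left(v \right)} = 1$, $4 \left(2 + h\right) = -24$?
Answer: $\frac{1}{84642} \approx 1.1814 \cdot 10^{-5}$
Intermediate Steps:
$h = -8$ ($h = -2 + \frac{1}{4} \left(-24\right) = -2 - 6 = -8$)
$L{\left(z \right)} = 930$
$o = 83712$ ($o = 109 \cdot 768 = 83712$)
$c = 84642$ ($c = 930 + 83712 = 84642$)
$\frac{1}{c} = \frac{1}{84642}$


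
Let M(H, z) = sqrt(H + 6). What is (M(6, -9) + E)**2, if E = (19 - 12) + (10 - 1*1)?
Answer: 268 + 64*sqrt(3) ≈ 378.85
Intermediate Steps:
M(H, z) = sqrt(6 + H)
E = 16 (E = 7 + (10 - 1) = 7 + 9 = 16)
(M(6, -9) + E)**2 = (sqrt(6 + 6) + 16)**2 = (sqrt(12) + 16)**2 = (2*sqrt(3) + 16)**2 = (16 + 2*sqrt(3))**2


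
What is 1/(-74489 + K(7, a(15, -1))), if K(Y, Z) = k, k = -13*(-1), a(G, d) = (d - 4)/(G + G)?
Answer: -1/74476 ≈ -1.3427e-5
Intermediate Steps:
a(G, d) = (-4 + d)/(2*G) (a(G, d) = (-4 + d)/((2*G)) = (-4 + d)*(1/(2*G)) = (-4 + d)/(2*G))
k = 13
K(Y, Z) = 13
1/(-74489 + K(7, a(15, -1))) = 1/(-74489 + 13) = 1/(-74476) = -1/74476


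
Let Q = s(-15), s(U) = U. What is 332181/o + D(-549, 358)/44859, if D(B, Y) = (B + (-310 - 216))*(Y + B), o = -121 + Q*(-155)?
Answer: 808097041/5203644 ≈ 155.29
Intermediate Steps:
Q = -15
o = 2204 (o = -121 - 15*(-155) = -121 + 2325 = 2204)
D(B, Y) = (-526 + B)*(B + Y) (D(B, Y) = (B - 526)*(B + Y) = (-526 + B)*(B + Y))
332181/o + D(-549, 358)/44859 = 332181/2204 + ((-549)² - 526*(-549) - 526*358 - 549*358)/44859 = 332181*(1/2204) + (301401 + 288774 - 188308 - 196542)*(1/44859) = 332181/2204 + 205325*(1/44859) = 332181/2204 + 205325/44859 = 808097041/5203644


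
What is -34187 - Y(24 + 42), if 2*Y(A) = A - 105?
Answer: -68335/2 ≈ -34168.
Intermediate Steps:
Y(A) = -105/2 + A/2 (Y(A) = (A - 105)/2 = (-105 + A)/2 = -105/2 + A/2)
-34187 - Y(24 + 42) = -34187 - (-105/2 + (24 + 42)/2) = -34187 - (-105/2 + (½)*66) = -34187 - (-105/2 + 33) = -34187 - 1*(-39/2) = -34187 + 39/2 = -68335/2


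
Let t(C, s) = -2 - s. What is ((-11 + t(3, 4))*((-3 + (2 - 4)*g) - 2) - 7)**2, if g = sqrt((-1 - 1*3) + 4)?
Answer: 6084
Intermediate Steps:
g = 0 (g = sqrt((-1 - 3) + 4) = sqrt(-4 + 4) = sqrt(0) = 0)
((-11 + t(3, 4))*((-3 + (2 - 4)*g) - 2) - 7)**2 = ((-11 + (-2 - 1*4))*((-3 + (2 - 4)*0) - 2) - 7)**2 = ((-11 + (-2 - 4))*((-3 - 2*0) - 2) - 7)**2 = ((-11 - 6)*((-3 + 0) - 2) - 7)**2 = (-17*(-3 - 2) - 7)**2 = (-17*(-5) - 7)**2 = (85 - 7)**2 = 78**2 = 6084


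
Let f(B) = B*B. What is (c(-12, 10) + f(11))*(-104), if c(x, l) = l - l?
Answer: -12584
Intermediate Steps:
c(x, l) = 0
f(B) = B²
(c(-12, 10) + f(11))*(-104) = (0 + 11²)*(-104) = (0 + 121)*(-104) = 121*(-104) = -12584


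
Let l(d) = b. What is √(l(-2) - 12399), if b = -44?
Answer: I*√12443 ≈ 111.55*I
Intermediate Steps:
l(d) = -44
√(l(-2) - 12399) = √(-44 - 12399) = √(-12443) = I*√12443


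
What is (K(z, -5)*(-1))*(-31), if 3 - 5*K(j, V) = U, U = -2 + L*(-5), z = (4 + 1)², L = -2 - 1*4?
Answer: -155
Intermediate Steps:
L = -6 (L = -2 - 4 = -6)
z = 25 (z = 5² = 25)
U = 28 (U = -2 - 6*(-5) = -2 + 30 = 28)
K(j, V) = -5 (K(j, V) = ⅗ - ⅕*28 = ⅗ - 28/5 = -5)
(K(z, -5)*(-1))*(-31) = -5*(-1)*(-31) = 5*(-31) = -155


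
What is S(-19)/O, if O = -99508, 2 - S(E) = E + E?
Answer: -10/24877 ≈ -0.00040198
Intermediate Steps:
S(E) = 2 - 2*E (S(E) = 2 - (E + E) = 2 - 2*E)
S(-19)/O = (2 - 2*(-19))/(-99508) = (2 + 38)*(-1/99508) = 40*(-1/99508) = -10/24877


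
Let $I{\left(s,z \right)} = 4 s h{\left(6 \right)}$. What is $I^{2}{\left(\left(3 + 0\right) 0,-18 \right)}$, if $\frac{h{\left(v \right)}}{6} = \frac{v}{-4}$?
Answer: $0$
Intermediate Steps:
$h{\left(v \right)} = - \frac{3 v}{2}$ ($h{\left(v \right)} = 6 \frac{v}{-4} = 6 v \left(- \frac{1}{4}\right) = 6 \left(- \frac{v}{4}\right) = - \frac{3 v}{2}$)
$I{\left(s,z \right)} = - 36 s$ ($I{\left(s,z \right)} = 4 s \left(\left(- \frac{3}{2}\right) 6\right) = 4 s \left(-9\right) = - 36 s$)
$I^{2}{\left(\left(3 + 0\right) 0,-18 \right)} = \left(- 36 \left(3 + 0\right) 0\right)^{2} = \left(- 36 \cdot 3 \cdot 0\right)^{2} = \left(\left(-36\right) 0\right)^{2} = 0^{2} = 0$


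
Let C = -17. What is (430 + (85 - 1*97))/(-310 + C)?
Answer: -418/327 ≈ -1.2783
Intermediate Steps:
(430 + (85 - 1*97))/(-310 + C) = (430 + (85 - 1*97))/(-310 - 17) = (430 + (85 - 97))/(-327) = (430 - 12)*(-1/327) = 418*(-1/327) = -418/327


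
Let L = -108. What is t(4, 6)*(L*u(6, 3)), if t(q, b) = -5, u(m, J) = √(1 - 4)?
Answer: 540*I*√3 ≈ 935.31*I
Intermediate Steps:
u(m, J) = I*√3 (u(m, J) = √(-3) = I*√3)
t(4, 6)*(L*u(6, 3)) = -(-540)*I*√3 = 540*I*√3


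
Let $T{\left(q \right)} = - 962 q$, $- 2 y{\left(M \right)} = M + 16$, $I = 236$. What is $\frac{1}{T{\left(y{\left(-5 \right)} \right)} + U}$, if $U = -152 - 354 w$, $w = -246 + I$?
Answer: $\frac{1}{8679} \approx 0.00011522$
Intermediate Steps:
$y{\left(M \right)} = -8 - \frac{M}{2}$ ($y{\left(M \right)} = - \frac{M + 16}{2} = - \frac{16 + M}{2} = -8 - \frac{M}{2}$)
$w = -10$ ($w = -246 + 236 = -10$)
$U = 3388$ ($U = -152 - -3540 = -152 + 3540 = 3388$)
$\frac{1}{T{\left(y{\left(-5 \right)} \right)} + U} = \frac{1}{- 962 \left(-8 - - \frac{5}{2}\right) + 3388} = \frac{1}{- 962 \left(-8 + \frac{5}{2}\right) + 3388} = \frac{1}{\left(-962\right) \left(- \frac{11}{2}\right) + 3388} = \frac{1}{5291 + 3388} = \frac{1}{8679}$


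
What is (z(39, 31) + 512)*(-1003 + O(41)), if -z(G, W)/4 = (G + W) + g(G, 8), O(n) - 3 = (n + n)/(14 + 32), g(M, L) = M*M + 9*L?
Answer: 140968260/23 ≈ 6.1291e+6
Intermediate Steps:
g(M, L) = M² + 9*L
O(n) = 3 + n/23 (O(n) = 3 + (n + n)/(14 + 32) = 3 + (2*n)/46 = 3 + (2*n)*(1/46) = 3 + n/23)
z(G, W) = -288 - 4*G - 4*W - 4*G² (z(G, W) = -4*((G + W) + (G² + 9*8)) = -4*((G + W) + (G² + 72)) = -4*((G + W) + (72 + G²)) = -4*(72 + G + W + G²) = -288 - 4*G - 4*W - 4*G²)
(z(39, 31) + 512)*(-1003 + O(41)) = ((-288 - 4*39 - 4*31 - 4*39²) + 512)*(-1003 + (3 + (1/23)*41)) = ((-288 - 156 - 124 - 4*1521) + 512)*(-1003 + (3 + 41/23)) = ((-288 - 156 - 124 - 6084) + 512)*(-1003 + 110/23) = (-6652 + 512)*(-22959/23) = -6140*(-22959/23) = 140968260/23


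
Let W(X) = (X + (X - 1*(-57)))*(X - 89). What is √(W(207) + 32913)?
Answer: √88491 ≈ 297.47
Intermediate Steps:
W(X) = (-89 + X)*(57 + 2*X) (W(X) = (X + (X + 57))*(-89 + X) = (X + (57 + X))*(-89 + X) = (57 + 2*X)*(-89 + X) = (-89 + X)*(57 + 2*X))
√(W(207) + 32913) = √((-5073 - 121*207 + 2*207²) + 32913) = √((-5073 - 25047 + 2*42849) + 32913) = √((-5073 - 25047 + 85698) + 32913) = √(55578 + 32913) = √88491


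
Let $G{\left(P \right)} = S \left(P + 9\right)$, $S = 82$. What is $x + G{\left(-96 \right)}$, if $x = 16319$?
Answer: $9185$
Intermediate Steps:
$G{\left(P \right)} = 738 + 82 P$ ($G{\left(P \right)} = 82 \left(P + 9\right) = 82 \left(9 + P\right) = 738 + 82 P$)
$x + G{\left(-96 \right)} = 16319 + \left(738 + 82 \left(-96\right)\right) = 16319 + \left(738 - 7872\right) = 16319 - 7134 = 9185$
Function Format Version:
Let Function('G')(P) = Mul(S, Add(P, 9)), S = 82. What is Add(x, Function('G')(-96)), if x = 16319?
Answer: 9185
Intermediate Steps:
Function('G')(P) = Add(738, Mul(82, P)) (Function('G')(P) = Mul(82, Add(P, 9)) = Mul(82, Add(9, P)) = Add(738, Mul(82, P)))
Add(x, Function('G')(-96)) = Add(16319, Add(738, Mul(82, -96))) = Add(16319, Add(738, -7872)) = Add(16319, -7134) = 9185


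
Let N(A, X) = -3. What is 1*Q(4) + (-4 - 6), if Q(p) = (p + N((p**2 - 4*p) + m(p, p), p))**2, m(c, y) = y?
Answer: -9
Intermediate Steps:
Q(p) = (-3 + p)**2 (Q(p) = (p - 3)**2 = (-3 + p)**2)
1*Q(4) + (-4 - 6) = 1*(-3 + 4)**2 + (-4 - 6) = 1*1**2 - 10 = 1*1 - 10 = 1 - 10 = -9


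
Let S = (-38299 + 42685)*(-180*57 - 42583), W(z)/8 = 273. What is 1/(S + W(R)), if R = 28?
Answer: -1/231767214 ≈ -4.3147e-9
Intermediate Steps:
W(z) = 2184 (W(z) = 8*273 = 2184)
S = -231769398 (S = 4386*(-10260 - 42583) = 4386*(-52843) = -231769398)
1/(S + W(R)) = 1/(-231769398 + 2184) = 1/(-231767214) = -1/231767214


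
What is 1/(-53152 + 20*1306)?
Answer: -1/27032 ≈ -3.6993e-5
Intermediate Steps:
1/(-53152 + 20*1306) = 1/(-53152 + 26120) = 1/(-27032) = -1/27032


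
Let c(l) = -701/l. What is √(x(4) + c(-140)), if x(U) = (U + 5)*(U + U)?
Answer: √377335/70 ≈ 8.7754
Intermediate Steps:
x(U) = 2*U*(5 + U) (x(U) = (5 + U)*(2*U) = 2*U*(5 + U))
√(x(4) + c(-140)) = √(2*4*(5 + 4) - 701/(-140)) = √(2*4*9 - 701*(-1/140)) = √(72 + 701/140) = √(10781/140) = √377335/70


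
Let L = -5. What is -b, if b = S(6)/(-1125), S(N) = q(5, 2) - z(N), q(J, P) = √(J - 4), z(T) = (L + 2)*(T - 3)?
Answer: 2/225 ≈ 0.0088889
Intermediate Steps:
z(T) = 9 - 3*T (z(T) = (-5 + 2)*(T - 3) = -3*(-3 + T) = 9 - 3*T)
q(J, P) = √(-4 + J)
S(N) = -8 + 3*N (S(N) = √(-4 + 5) - (9 - 3*N) = √1 + (-9 + 3*N) = 1 + (-9 + 3*N) = -8 + 3*N)
b = -2/225 (b = (-8 + 3*6)/(-1125) = (-8 + 18)*(-1/1125) = 10*(-1/1125) = -2/225 ≈ -0.0088889)
-b = -1*(-2/225) = 2/225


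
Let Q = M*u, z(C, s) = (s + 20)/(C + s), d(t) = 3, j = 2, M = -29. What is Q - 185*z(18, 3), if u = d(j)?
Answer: -6082/21 ≈ -289.62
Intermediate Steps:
z(C, s) = (20 + s)/(C + s)
u = 3
Q = -87 (Q = -29*3 = -87)
Q - 185*z(18, 3) = -87 - 185*(20 + 3)/(18 + 3) = -87 - 185*23/21 = -87 - 4255/21 = -6082/21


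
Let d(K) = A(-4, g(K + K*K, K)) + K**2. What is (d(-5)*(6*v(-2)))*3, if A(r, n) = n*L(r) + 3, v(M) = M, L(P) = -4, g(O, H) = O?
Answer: 1872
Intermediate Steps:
A(r, n) = 3 - 4*n (A(r, n) = n*(-4) + 3 = -4*n + 3 = 3 - 4*n)
d(K) = 3 - 4*K - 3*K**2 (d(K) = (3 - 4*(K + K*K)) + K**2 = (3 - 4*(K + K**2)) + K**2 = (3 + (-4*K - 4*K**2)) + K**2 = (3 - 4*K - 4*K**2) + K**2 = 3 - 4*K - 3*K**2)
(d(-5)*(6*v(-2)))*3 = ((3 - 4*(-5) - 3*(-5)**2)*(6*(-2)))*3 = ((3 + 20 - 3*25)*(-12))*3 = ((3 + 20 - 75)*(-12))*3 = -52*(-12)*3 = 624*3 = 1872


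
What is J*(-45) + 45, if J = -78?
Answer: 3555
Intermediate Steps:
J*(-45) + 45 = -78*(-45) + 45 = 3510 + 45 = 3555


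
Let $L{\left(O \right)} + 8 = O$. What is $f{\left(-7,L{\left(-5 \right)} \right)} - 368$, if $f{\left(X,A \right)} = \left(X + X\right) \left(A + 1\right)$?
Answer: $-200$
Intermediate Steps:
$L{\left(O \right)} = -8 + O$
$f{\left(X,A \right)} = 2 X \left(1 + A\right)$
$f{\left(-7,L{\left(-5 \right)} \right)} - 368 = 2 \left(-7\right) \left(1 - 13\right) - 368 = 2 \left(-7\right) \left(-12\right) - 368 = 168 - 368 = -200$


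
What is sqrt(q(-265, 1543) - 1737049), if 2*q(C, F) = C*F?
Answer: I*sqrt(7765986)/2 ≈ 1393.4*I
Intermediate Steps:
q(C, F) = C*F/2 (q(C, F) = (C*F)/2 = C*F/2)
sqrt(q(-265, 1543) - 1737049) = sqrt((1/2)*(-265)*1543 - 1737049) = sqrt(-408895/2 - 1737049) = sqrt(-3882993/2) = I*sqrt(7765986)/2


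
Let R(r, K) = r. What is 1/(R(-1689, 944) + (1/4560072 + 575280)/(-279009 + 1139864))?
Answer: -3925560781560/6627648841834679 ≈ -0.00059230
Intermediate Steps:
1/(R(-1689, 944) + (1/4560072 + 575280)/(-279009 + 1139864)) = 1/(-1689 + (1/4560072 + 575280)/(-279009 + 1139864)) = 1/(-1689 + (1/4560072 + 575280)/860855) = 1/(-1689 + (2623318220161/4560072)*(1/860855)) = 1/(-1689 + 2623318220161/3925560781560) = 1/(-6627648841834679/3925560781560) = -3925560781560/6627648841834679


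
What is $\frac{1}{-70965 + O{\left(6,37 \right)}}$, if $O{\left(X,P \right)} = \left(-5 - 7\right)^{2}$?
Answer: $- \frac{1}{70821} \approx -1.412 \cdot 10^{-5}$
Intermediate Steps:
$O{\left(X,P \right)} = 144$ ($O{\left(X,P \right)} = \left(-12\right)^{2} = 144$)
$\frac{1}{-70965 + O{\left(6,37 \right)}} = \frac{1}{-70965 + 144} = \frac{1}{-70821} = - \frac{1}{70821}$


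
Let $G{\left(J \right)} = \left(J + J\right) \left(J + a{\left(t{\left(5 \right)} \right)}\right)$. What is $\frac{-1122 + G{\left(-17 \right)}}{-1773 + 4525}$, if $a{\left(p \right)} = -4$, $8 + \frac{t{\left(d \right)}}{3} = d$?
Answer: $- \frac{51}{344} \approx -0.14826$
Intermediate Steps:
$t{\left(d \right)} = -24 + 3 d$
$G{\left(J \right)} = 2 J \left(-4 + J\right)$ ($G{\left(J \right)} = \left(J + J\right) \left(J - 4\right) = 2 J \left(-4 + J\right)$)
$\frac{-1122 + G{\left(-17 \right)}}{-1773 + 4525} = \frac{-1122 + 2 \left(-17\right) \left(-4 - 17\right)}{-1773 + 4525} = \frac{-1122 + 2 \left(-17\right) \left(-21\right)}{2752} = \left(-1122 + 714\right) \frac{1}{2752} = \left(-408\right) \frac{1}{2752} = - \frac{51}{344}$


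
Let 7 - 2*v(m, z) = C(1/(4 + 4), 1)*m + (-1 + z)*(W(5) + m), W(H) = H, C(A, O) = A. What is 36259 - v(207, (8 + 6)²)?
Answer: 911015/16 ≈ 56938.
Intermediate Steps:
v(m, z) = 7/2 - m/16 - (-1 + z)*(5 + m)/2 (v(m, z) = 7/2 - (m/(4 + 4) + (-1 + z)*(5 + m))/2 = 7/2 - (m/8 + (-1 + z)*(5 + m))/2 = 7/2 + (-m/16 - (-1 + z)*(5 + m)/2) = 7/2 - m/16 - (-1 + z)*(5 + m)/2)
36259 - v(207, (8 + 6)²) = 36259 - (6 - 5*(8 + 6)²/2 + (7/16)*207 - ½*207*(8 + 6)²) = 36259 - (6 - 5/2*14² + 1449/16 - ½*207*14²) = 36259 - (6 - 5/2*196 + 1449/16 - ½*207*196) = 36259 - (6 - 490 + 1449/16 - 20286) = 36259 - 1*(-330871/16) = 36259 + 330871/16 = 911015/16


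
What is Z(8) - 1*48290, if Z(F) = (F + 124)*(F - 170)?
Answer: -69674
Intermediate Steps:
Z(F) = (-170 + F)*(124 + F) (Z(F) = (124 + F)*(-170 + F) = (-170 + F)*(124 + F))
Z(8) - 1*48290 = (-21080 + 8² - 46*8) - 1*48290 = (-21080 + 64 - 368) - 48290 = -21384 - 48290 = -69674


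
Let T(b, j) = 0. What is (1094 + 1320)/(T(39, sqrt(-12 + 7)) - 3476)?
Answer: -1207/1738 ≈ -0.69448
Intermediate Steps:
(1094 + 1320)/(T(39, sqrt(-12 + 7)) - 3476) = (1094 + 1320)/(0 - 3476) = 2414/(-3476) = 2414*(-1/3476) = -1207/1738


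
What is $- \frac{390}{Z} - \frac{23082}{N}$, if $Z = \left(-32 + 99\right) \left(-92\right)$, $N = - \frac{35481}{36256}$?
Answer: $\frac{859737498713}{36450814} \approx 23586.0$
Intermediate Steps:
$N = - \frac{35481}{36256}$ ($N = \left(-35481\right) \frac{1}{36256} = - \frac{35481}{36256} \approx -0.97862$)
$Z = -6164$ ($Z = 67 \left(-92\right) = -6164$)
$- \frac{390}{Z} - \frac{23082}{N} = - \frac{390}{-6164} - \frac{23082}{- \frac{35481}{36256}} = \left(-390\right) \left(- \frac{1}{6164}\right) - - \frac{278953664}{11827} = \frac{195}{3082} + \frac{278953664}{11827} = \frac{859737498713}{36450814}$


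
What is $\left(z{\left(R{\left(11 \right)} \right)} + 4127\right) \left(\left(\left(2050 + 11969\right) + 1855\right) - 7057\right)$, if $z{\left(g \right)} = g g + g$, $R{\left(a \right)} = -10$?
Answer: $37181289$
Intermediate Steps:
$z{\left(g \right)} = g + g^{2}$ ($z{\left(g \right)} = g^{2} + g = g + g^{2}$)
$\left(z{\left(R{\left(11 \right)} \right)} + 4127\right) \left(\left(\left(2050 + 11969\right) + 1855\right) - 7057\right) = \left(- 10 \left(1 - 10\right) + 4127\right) \left(\left(\left(2050 + 11969\right) + 1855\right) - 7057\right) = \left(\left(-10\right) \left(-9\right) + 4127\right) \left(\left(14019 + 1855\right) - 7057\right) = \left(90 + 4127\right) \left(15874 - 7057\right) = 4217 \cdot 8817 = 37181289$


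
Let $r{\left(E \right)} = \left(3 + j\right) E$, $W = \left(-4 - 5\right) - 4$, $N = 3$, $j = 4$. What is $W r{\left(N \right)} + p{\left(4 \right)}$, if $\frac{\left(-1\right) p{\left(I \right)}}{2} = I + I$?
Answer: $-289$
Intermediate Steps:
$p{\left(I \right)} = - 4 I$ ($p{\left(I \right)} = - 2 \left(I + I\right) = - 2 \cdot 2 I = - 4 I$)
$W = -13$ ($W = -9 - 4 = -13$)
$r{\left(E \right)} = 7 E$ ($r{\left(E \right)} = \left(3 + 4\right) E = 7 E$)
$W r{\left(N \right)} + p{\left(4 \right)} = - 13 \cdot 7 \cdot 3 - 16 = \left(-13\right) 21 - 16 = -273 - 16 = -289$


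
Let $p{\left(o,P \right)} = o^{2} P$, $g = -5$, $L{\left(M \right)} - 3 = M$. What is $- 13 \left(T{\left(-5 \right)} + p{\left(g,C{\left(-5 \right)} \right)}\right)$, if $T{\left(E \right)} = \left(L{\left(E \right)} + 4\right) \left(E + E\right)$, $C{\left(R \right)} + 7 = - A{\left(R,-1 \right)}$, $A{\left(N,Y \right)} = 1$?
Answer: $2860$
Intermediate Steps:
$L{\left(M \right)} = 3 + M$
$C{\left(R \right)} = -8$ ($C{\left(R \right)} = -7 - 1 = -8$)
$T{\left(E \right)} = 2 E \left(7 + E\right)$ ($T{\left(E \right)} = \left(\left(3 + E\right) + 4\right) \left(E + E\right) = \left(7 + E\right) 2 E = 2 E \left(7 + E\right)$)
$p{\left(o,P \right)} = P o^{2}$
$- 13 \left(T{\left(-5 \right)} + p{\left(g,C{\left(-5 \right)} \right)}\right) = - 13 \left(2 \left(-5\right) \left(7 - 5\right) - 8 \left(-5\right)^{2}\right) = - 13 \left(2 \left(-5\right) 2 - 200\right) = - 13 \left(-20 - 200\right) = \left(-13\right) \left(-220\right) = 2860$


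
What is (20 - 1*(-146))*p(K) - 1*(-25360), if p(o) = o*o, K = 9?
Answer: 38806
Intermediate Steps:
p(o) = o**2
(20 - 1*(-146))*p(K) - 1*(-25360) = (20 - 1*(-146))*9**2 - 1*(-25360) = (20 + 146)*81 + 25360 = 166*81 + 25360 = 13446 + 25360 = 38806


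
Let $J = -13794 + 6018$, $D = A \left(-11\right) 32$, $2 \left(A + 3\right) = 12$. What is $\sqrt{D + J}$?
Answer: $8 i \sqrt{138} \approx 93.979 i$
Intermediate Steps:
$A = 3$ ($A = -3 + \frac{1}{2} \cdot 12 = -3 + 6 = 3$)
$D = -1056$ ($D = 3 \left(-11\right) 32 = \left(-33\right) 32 = -1056$)
$J = -7776$
$\sqrt{D + J} = \sqrt{-1056 - 7776} = \sqrt{-8832} = 8 i \sqrt{138}$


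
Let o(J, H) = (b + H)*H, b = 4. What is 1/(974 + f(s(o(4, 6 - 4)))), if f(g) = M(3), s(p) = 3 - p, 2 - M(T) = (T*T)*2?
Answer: 1/958 ≈ 0.0010438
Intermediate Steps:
M(T) = 2 - 2*T**2 (M(T) = 2 - T*T*2 = 2 - T**2*2 = 2 - 2*T**2)
o(J, H) = H*(4 + H) (o(J, H) = (4 + H)*H = H*(4 + H))
f(g) = -16 (f(g) = 2 - 2*3**2 = 2 - 2*9 = 2 - 18 = -16)
1/(974 + f(s(o(4, 6 - 4)))) = 1/(974 - 16) = 1/958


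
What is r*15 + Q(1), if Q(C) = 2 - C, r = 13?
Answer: 196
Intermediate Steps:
r*15 + Q(1) = 13*15 + (2 - 1*1) = 195 + (2 - 1) = 195 + 1 = 196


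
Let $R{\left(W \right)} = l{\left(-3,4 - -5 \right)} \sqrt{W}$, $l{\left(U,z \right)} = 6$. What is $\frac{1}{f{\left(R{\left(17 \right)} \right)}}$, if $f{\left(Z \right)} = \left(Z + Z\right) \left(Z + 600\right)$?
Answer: $- \frac{1}{718776} + \frac{25 \sqrt{17}}{3054798} \approx 3.2352 \cdot 10^{-5}$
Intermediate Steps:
$R{\left(W \right)} = 6 \sqrt{W}$
$f{\left(Z \right)} = 2 Z \left(600 + Z\right)$
$\frac{1}{f{\left(R{\left(17 \right)} \right)}} = \frac{1}{2 \cdot 6 \sqrt{17} \left(600 + 6 \sqrt{17}\right)} = \frac{1}{12 \sqrt{17} \left(600 + 6 \sqrt{17}\right)} = \frac{\sqrt{17}}{204 \left(600 + 6 \sqrt{17}\right)}$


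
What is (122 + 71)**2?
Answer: 37249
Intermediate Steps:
(122 + 71)**2 = 193**2 = 37249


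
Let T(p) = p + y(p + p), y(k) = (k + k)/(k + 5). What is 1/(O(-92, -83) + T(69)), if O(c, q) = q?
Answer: -143/1726 ≈ -0.082850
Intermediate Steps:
y(k) = 2*k/(5 + k) (y(k) = (2*k)/(5 + k) = 2*k/(5 + k))
T(p) = p + 4*p/(5 + 2*p) (T(p) = p + 2*(p + p)/(5 + (p + p)) = p + 2*(2*p)/(5 + 2*p) = p + 4*p/(5 + 2*p))
1/(O(-92, -83) + T(69)) = 1/(-83 + 69*(9 + 2*69)/(5 + 2*69)) = 1/(-83 + 69*(9 + 138)/(5 + 138)) = 1/(-83 + 69*147/143) = 1/(-83 + 69*(1/143)*147) = 1/(-83 + 10143/143) = 1/(-1726/143) = -143/1726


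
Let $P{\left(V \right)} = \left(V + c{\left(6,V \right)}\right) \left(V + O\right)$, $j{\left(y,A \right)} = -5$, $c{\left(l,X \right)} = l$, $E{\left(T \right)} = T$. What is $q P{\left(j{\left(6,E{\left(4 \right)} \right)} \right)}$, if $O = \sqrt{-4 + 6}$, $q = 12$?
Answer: $-60 + 12 \sqrt{2} \approx -43.029$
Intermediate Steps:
$O = \sqrt{2} \approx 1.4142$
$P{\left(V \right)} = \left(6 + V\right) \left(V + \sqrt{2}\right)$ ($P{\left(V \right)} = \left(V + 6\right) \left(V + \sqrt{2}\right) = \left(6 + V\right) \left(V + \sqrt{2}\right)$)
$q P{\left(j{\left(6,E{\left(4 \right)} \right)} \right)} = 12 \left(\left(-5\right)^{2} + 6 \left(-5\right) + 6 \sqrt{2} - 5 \sqrt{2}\right) = 12 \left(25 - 30 + 6 \sqrt{2} - 5 \sqrt{2}\right) = 12 \left(-5 + \sqrt{2}\right) = -60 + 12 \sqrt{2}$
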